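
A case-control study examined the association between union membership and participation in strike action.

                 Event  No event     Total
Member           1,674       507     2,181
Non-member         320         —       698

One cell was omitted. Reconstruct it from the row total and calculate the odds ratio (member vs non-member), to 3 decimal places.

3.900

The missing cell is in the unexposed row: 698 − 320 = 378.
So a = 1674, b = 507, c = 320, d = 378.
OR = (a·d)/(b·c) = (1674 × 378) / (507 × 320) = 632772 / 162240 = 3.90022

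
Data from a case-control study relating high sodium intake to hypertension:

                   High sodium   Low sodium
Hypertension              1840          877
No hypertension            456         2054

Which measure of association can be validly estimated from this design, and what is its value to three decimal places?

Reading the table with exposure as columns: a = 1840 (High sodium, case), b = 456 (High sodium, non-case), c = 877 (Low sodium, case), d = 2054.
This is a case-control study: participants were sampled on outcome status, so risks in the source population cannot be estimated directly — relative risk is not valid here. The odds ratio is the appropriate measure.
OR = (a·d)/(b·c) = (1840 × 2054) / (456 × 877) = 3779360 / 399912 = 9.45048

9.450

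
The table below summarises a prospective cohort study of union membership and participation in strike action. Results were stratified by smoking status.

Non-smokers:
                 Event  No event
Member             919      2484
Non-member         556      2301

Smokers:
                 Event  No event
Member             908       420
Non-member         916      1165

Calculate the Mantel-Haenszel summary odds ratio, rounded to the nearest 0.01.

1.94

OR_MH = Σ(aᵢdᵢ/nᵢ) / Σ(bᵢcᵢ/nᵢ), where nᵢ is the stratum total.
Stratum 1 (Non-smokers): n = 6260; a·d/n = 919·2301/6260 = 337.7986; b·c/n = 2484·556/6260 = 220.6236
Stratum 2 (Smokers): n = 3409; a·d/n = 908·1165/3409 = 310.3021; b·c/n = 420·916/3409 = 112.8542
OR_MH = (337.7986 + 310.3021) / (220.6236 + 112.8542) = 648.1007 / 333.4779 = 1.94346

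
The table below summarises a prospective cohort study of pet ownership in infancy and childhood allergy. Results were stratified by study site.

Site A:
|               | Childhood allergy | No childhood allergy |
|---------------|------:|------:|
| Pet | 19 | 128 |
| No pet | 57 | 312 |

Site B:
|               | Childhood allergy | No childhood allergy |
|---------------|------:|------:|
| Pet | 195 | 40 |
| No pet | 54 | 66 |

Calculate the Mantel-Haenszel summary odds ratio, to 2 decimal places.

OR_MH = Σ(aᵢdᵢ/nᵢ) / Σ(bᵢcᵢ/nᵢ), where nᵢ is the stratum total.
Stratum 1 (Site A): n = 516; a·d/n = 19·312/516 = 11.4884; b·c/n = 128·57/516 = 14.1395
Stratum 2 (Site B): n = 355; a·d/n = 195·66/355 = 36.2535; b·c/n = 40·54/355 = 6.0845
OR_MH = (11.4884 + 36.2535) / (14.1395 + 6.0845) = 47.7419 / 20.2240 = 2.36065

2.36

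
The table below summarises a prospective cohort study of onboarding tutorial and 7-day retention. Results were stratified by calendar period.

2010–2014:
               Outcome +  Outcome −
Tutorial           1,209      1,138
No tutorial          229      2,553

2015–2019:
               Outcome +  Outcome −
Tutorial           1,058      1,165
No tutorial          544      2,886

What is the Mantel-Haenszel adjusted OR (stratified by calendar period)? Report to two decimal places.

7.01

OR_MH = Σ(aᵢdᵢ/nᵢ) / Σ(bᵢcᵢ/nᵢ), where nᵢ is the stratum total.
Stratum 1 (2010–2014): n = 5129; a·d/n = 1209·2553/5129 = 601.7892; b·c/n = 1138·229/5129 = 50.8095
Stratum 2 (2015–2019): n = 5653; a·d/n = 1058·2886/5653 = 540.1359; b·c/n = 1165·544/5653 = 112.1104
OR_MH = (601.7892 + 540.1359) / (50.8095 + 112.1104) = 1141.9251 / 162.9199 = 7.00912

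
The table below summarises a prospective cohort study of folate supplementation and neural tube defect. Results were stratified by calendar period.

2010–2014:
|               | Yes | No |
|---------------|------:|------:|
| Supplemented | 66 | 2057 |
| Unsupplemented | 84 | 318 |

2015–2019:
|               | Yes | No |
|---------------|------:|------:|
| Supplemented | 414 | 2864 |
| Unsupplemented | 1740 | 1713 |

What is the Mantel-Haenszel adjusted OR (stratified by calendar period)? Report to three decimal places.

0.141

OR_MH = Σ(aᵢdᵢ/nᵢ) / Σ(bᵢcᵢ/nᵢ), where nᵢ is the stratum total.
Stratum 1 (2010–2014): n = 2525; a·d/n = 66·318/2525 = 8.3121; b·c/n = 2057·84/2525 = 68.4309
Stratum 2 (2015–2019): n = 6731; a·d/n = 414·1713/6731 = 105.3606; b·c/n = 2864·1740/6731 = 740.3595
OR_MH = (8.3121 + 105.3606) / (68.4309 + 740.3595) = 113.6726 / 808.7904 = 0.14055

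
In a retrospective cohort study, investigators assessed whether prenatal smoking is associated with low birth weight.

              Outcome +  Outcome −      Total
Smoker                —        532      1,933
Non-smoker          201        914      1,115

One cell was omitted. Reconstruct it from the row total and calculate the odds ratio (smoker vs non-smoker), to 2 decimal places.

The missing cell is in the exposed row: 1933 − 532 = 1401.
So a = 1401, b = 532, c = 201, d = 914.
OR = (a·d)/(b·c) = (1401 × 914) / (532 × 201) = 1280514 / 106932 = 11.97503

11.98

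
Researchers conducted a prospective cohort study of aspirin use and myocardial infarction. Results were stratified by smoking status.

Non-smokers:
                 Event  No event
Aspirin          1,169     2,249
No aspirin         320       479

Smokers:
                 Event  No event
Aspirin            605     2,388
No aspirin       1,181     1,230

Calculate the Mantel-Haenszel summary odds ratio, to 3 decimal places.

0.391

OR_MH = Σ(aᵢdᵢ/nᵢ) / Σ(bᵢcᵢ/nᵢ), where nᵢ is the stratum total.
Stratum 1 (Non-smokers): n = 4217; a·d/n = 1169·479/4217 = 132.7842; b·c/n = 2249·320/4217 = 170.6616
Stratum 2 (Smokers): n = 5404; a·d/n = 605·1230/5404 = 137.7036; b·c/n = 2388·1181/5404 = 521.8779
OR_MH = (132.7842 + 137.7036) / (170.6616 + 521.8779) = 270.4878 / 692.5395 = 0.39057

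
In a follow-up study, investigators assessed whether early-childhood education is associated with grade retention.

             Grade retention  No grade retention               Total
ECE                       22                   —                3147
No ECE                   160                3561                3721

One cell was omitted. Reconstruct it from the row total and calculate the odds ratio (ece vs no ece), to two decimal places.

The missing cell is in the exposed row: 3147 − 22 = 3125.
So a = 22, b = 3125, c = 160, d = 3561.
OR = (a·d)/(b·c) = (22 × 3561) / (3125 × 160) = 78342 / 500000 = 0.15668

0.16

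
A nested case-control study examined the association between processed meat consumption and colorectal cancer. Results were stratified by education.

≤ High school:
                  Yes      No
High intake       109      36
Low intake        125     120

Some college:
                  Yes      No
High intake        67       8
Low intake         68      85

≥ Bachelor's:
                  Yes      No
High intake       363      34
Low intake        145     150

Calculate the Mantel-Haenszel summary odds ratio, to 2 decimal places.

6.52

OR_MH = Σ(aᵢdᵢ/nᵢ) / Σ(bᵢcᵢ/nᵢ), where nᵢ is the stratum total.
Stratum 1 (≤ High school): n = 390; a·d/n = 109·120/390 = 33.5385; b·c/n = 36·125/390 = 11.5385
Stratum 2 (Some college): n = 228; a·d/n = 67·85/228 = 24.9781; b·c/n = 8·68/228 = 2.3860
Stratum 3 (≥ Bachelor's): n = 692; a·d/n = 363·150/692 = 78.6850; b·c/n = 34·145/692 = 7.1243
OR_MH = (33.5385 + 24.9781 + 78.6850) / (11.5385 + 2.3860 + 7.1243) = 137.2015 / 21.0487 = 6.51829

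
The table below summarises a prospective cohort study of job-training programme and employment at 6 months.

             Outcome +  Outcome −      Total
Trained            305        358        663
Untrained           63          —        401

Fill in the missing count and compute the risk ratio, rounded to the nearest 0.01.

The missing cell is in the unexposed row: 401 − 63 = 338.
So a = 305, b = 358, c = 63, d = 338.
RR = [a/(a+b)] / [c/(c+d)] = (305/663) / (63/401) = 0.46003/0.15711 = 2.92813

2.93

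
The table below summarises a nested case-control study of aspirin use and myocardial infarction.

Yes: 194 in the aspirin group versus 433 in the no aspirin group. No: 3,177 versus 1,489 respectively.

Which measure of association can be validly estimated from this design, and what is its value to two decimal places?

0.21

From the description: a = 194, b = 3177, c = 433, d = 1489.
This is a nested case-control study: participants were sampled on outcome status, so risks in the source population cannot be estimated directly — relative risk is not valid here. The odds ratio is the appropriate measure.
OR = (a·d)/(b·c) = (194 × 1489) / (3177 × 433) = 288866 / 1375641 = 0.20999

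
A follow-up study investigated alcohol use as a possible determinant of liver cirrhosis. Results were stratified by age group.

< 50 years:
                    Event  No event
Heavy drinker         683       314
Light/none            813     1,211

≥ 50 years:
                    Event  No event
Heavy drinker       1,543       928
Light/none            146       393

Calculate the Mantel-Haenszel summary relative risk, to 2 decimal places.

1.89

RR_MH = Σ(aᵢ·n₀ᵢ/nᵢ) / Σ(cᵢ·n₁ᵢ/nᵢ), with n₁ᵢ = aᵢ+bᵢ (exposed), n₀ᵢ = cᵢ+dᵢ (unexposed), nᵢ = n₁ᵢ+n₀ᵢ.
Stratum 1 (< 50 years): n₁ = 997, n₀ = 2024, n = 3021; a·n₀/n = 683·2024/3021 = 457.5942; c·n₁/n = 813·997/3021 = 268.3088
Stratum 2 (≥ 50 years): n₁ = 2471, n₀ = 539, n = 3010; a·n₀/n = 1543·539/3010 = 276.3047; c·n₁/n = 146·2471/3010 = 119.8558
RR_MH = (457.5942 + 276.3047) / (268.3088 + 119.8558) = 733.8988 / 388.1647 = 1.89069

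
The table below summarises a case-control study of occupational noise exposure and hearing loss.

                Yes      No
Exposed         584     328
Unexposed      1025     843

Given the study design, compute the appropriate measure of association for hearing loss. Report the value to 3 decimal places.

1.464

Cells: a = 584, b = 328, c = 1025, d = 843.
This is a case-control study: participants were sampled on outcome status, so risks in the source population cannot be estimated directly — relative risk is not valid here. The odds ratio is the appropriate measure.
OR = (a·d)/(b·c) = (584 × 843) / (328 × 1025) = 492312 / 336200 = 1.46434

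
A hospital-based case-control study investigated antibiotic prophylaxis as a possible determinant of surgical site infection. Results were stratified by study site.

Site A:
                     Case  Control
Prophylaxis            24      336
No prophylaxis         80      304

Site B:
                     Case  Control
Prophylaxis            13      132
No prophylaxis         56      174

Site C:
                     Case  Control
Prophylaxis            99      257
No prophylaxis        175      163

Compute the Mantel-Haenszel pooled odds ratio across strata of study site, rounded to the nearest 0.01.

OR_MH = Σ(aᵢdᵢ/nᵢ) / Σ(bᵢcᵢ/nᵢ), where nᵢ is the stratum total.
Stratum 1 (Site A): n = 744; a·d/n = 24·304/744 = 9.8065; b·c/n = 336·80/744 = 36.1290
Stratum 2 (Site B): n = 375; a·d/n = 13·174/375 = 6.0320; b·c/n = 132·56/375 = 19.7120
Stratum 3 (Site C): n = 694; a·d/n = 99·163/694 = 23.2522; b·c/n = 257·175/694 = 64.8055
OR_MH = (9.8065 + 6.0320 + 23.2522) / (36.1290 + 19.7120 + 64.8055) = 39.0906 / 120.6465 = 0.32401

0.32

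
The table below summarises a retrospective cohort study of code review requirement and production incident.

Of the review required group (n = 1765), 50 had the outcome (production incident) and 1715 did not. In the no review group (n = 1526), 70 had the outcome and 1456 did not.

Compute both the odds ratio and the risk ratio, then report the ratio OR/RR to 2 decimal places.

From the description: a = 50, b = 1715, c = 70, d = 1456.
OR = (50·1456)/(1715·70) = 72800/120050 = 0.60641
Risk in exposed = 50/1765 = 0.02833; risk in unexposed = 70/1526 = 0.04587; RR = 0.61756
OR/RR = 0.60641 / 0.61756 = 0.98195
The outcome is rare in both groups, so OR ≈ RR (ratio near 1).

0.98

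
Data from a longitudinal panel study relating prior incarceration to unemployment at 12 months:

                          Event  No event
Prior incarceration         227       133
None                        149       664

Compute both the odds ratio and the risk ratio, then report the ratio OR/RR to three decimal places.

Cells: a = 227, b = 133, c = 149, d = 664.
OR = (227·664)/(133·149) = 150728/19817 = 7.60599
Risk in exposed = 227/360 = 0.63056; risk in unexposed = 149/813 = 0.18327; RR = 3.44055
OR/RR = 7.60599 / 3.44055 = 2.21069
The outcome is not rare, so the OR lies further from 1 than the RR.

2.211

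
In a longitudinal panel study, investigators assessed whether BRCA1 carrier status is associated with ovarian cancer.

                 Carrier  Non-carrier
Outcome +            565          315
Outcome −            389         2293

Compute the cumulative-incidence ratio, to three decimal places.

Reading the table with exposure as columns: a = 565 (Carrier, case), b = 389 (Carrier, non-case), c = 315 (Non-carrier, case), d = 2293.
Risk in exposed = 565/954 = 0.59224; risk in unexposed = 315/2608 = 0.12078.
RR = 0.59224 / 0.12078 = 4.90340
The risk among the exposed is 4.90 times that among the unexposed.

4.903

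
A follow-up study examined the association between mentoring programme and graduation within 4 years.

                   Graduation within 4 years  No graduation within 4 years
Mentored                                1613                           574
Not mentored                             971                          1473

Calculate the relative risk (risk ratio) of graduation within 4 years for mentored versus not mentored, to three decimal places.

Cells: a = 1613, b = 574, c = 971, d = 1473.
Risk in exposed = 1613/2187 = 0.73754; risk in unexposed = 971/2444 = 0.39730.
RR = 0.73754 / 0.39730 = 1.85638
The risk among the exposed is 1.86 times that among the unexposed.

1.856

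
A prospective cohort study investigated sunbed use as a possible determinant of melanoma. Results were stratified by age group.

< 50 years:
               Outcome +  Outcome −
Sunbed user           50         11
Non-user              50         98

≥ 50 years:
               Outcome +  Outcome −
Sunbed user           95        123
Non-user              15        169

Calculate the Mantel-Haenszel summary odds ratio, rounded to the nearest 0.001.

8.777

OR_MH = Σ(aᵢdᵢ/nᵢ) / Σ(bᵢcᵢ/nᵢ), where nᵢ is the stratum total.
Stratum 1 (< 50 years): n = 209; a·d/n = 50·98/209 = 23.4450; b·c/n = 11·50/209 = 2.6316
Stratum 2 (≥ 50 years): n = 402; a·d/n = 95·169/402 = 39.9378; b·c/n = 123·15/402 = 4.5896
OR_MH = (23.4450 + 39.9378) / (2.6316 + 4.5896) = 63.3828 / 7.2211 = 8.77740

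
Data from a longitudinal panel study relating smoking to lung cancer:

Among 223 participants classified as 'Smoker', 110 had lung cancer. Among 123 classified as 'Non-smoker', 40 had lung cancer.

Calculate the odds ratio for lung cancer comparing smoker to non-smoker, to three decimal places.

2.020

From the description: a = 110, b = 113, c = 40, d = 83.
OR = (a·d)/(b·c) = (110 × 83) / (113 × 40) = 9130 / 4520 = 2.01991
The odds of lung cancer are about 2.02 times as high in the smoker group.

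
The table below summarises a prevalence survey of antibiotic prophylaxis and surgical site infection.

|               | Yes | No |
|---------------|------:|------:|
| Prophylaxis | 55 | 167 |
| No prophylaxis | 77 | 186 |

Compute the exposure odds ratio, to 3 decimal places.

Cells: a = 55, b = 167, c = 77, d = 186.
OR = (a·d)/(b·c) = (55 × 186) / (167 × 77) = 10230 / 12859 = 0.79555
Exposure is associated with lower odds of surgical site infection (OR = 0.80 < 1).

0.796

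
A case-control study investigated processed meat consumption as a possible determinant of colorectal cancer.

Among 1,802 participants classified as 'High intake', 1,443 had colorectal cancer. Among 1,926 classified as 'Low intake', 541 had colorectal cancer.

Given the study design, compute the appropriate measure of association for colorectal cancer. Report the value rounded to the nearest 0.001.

10.290

From the description: a = 1443, b = 359, c = 541, d = 1385.
This is a case-control study: participants were sampled on outcome status, so risks in the source population cannot be estimated directly — relative risk is not valid here. The odds ratio is the appropriate measure.
OR = (a·d)/(b·c) = (1443 × 1385) / (359 × 541) = 1998555 / 194219 = 10.29021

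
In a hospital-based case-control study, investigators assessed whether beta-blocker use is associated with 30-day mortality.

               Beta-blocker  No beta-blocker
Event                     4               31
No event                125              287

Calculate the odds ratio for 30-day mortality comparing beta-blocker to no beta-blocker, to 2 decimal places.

0.30

Reading the table with exposure as columns: a = 4 (Beta-blocker, case), b = 125 (Beta-blocker, non-case), c = 31 (No beta-blocker, case), d = 287.
OR = (a·d)/(b·c) = (4 × 287) / (125 × 31) = 1148 / 3875 = 0.29626
Exposure is associated with lower odds of 30-day mortality (OR = 0.30 < 1).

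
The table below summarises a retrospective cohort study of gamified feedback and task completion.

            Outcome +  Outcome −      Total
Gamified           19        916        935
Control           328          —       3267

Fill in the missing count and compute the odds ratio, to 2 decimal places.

The missing cell is in the unexposed row: 3267 − 328 = 2939.
So a = 19, b = 916, c = 328, d = 2939.
OR = (a·d)/(b·c) = (19 × 2939) / (916 × 328) = 55841 / 300448 = 0.18586

0.19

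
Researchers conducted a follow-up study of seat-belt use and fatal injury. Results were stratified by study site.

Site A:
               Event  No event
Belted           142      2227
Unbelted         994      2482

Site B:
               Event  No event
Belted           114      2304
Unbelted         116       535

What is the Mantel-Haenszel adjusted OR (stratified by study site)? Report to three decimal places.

0.172

OR_MH = Σ(aᵢdᵢ/nᵢ) / Σ(bᵢcᵢ/nᵢ), where nᵢ is the stratum total.
Stratum 1 (Site A): n = 5845; a·d/n = 142·2482/5845 = 60.2984; b·c/n = 2227·994/5845 = 378.7234
Stratum 2 (Site B): n = 3069; a·d/n = 114·535/3069 = 19.8729; b·c/n = 2304·116/3069 = 87.0850
OR_MH = (60.2984 + 19.8729) / (378.7234 + 87.0850) = 80.1713 / 465.8084 = 0.17211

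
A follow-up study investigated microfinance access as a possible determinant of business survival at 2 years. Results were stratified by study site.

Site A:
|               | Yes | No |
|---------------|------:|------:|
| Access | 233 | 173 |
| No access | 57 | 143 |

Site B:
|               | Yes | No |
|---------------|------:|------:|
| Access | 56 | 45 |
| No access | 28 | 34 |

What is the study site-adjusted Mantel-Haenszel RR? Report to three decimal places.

1.768

RR_MH = Σ(aᵢ·n₀ᵢ/nᵢ) / Σ(cᵢ·n₁ᵢ/nᵢ), with n₁ᵢ = aᵢ+bᵢ (exposed), n₀ᵢ = cᵢ+dᵢ (unexposed), nᵢ = n₁ᵢ+n₀ᵢ.
Stratum 1 (Site A): n₁ = 406, n₀ = 200, n = 606; a·n₀/n = 233·200/606 = 76.8977; c·n₁/n = 57·406/606 = 38.1881
Stratum 2 (Site B): n₁ = 101, n₀ = 62, n = 163; a·n₀/n = 56·62/163 = 21.3006; c·n₁/n = 28·101/163 = 17.3497
RR_MH = (76.8977 + 21.3006) / (38.1881 + 17.3497) = 98.1983 / 55.5378 = 1.76813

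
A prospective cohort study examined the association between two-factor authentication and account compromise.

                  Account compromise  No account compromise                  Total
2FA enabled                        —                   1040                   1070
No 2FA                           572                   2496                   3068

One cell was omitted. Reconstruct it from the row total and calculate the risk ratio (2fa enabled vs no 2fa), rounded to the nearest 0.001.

The missing cell is in the exposed row: 1070 − 1040 = 30.
So a = 30, b = 1040, c = 572, d = 2496.
RR = [a/(a+b)] / [c/(c+d)] = (30/1070) / (572/3068) = 0.02804/0.18644 = 0.15038

0.150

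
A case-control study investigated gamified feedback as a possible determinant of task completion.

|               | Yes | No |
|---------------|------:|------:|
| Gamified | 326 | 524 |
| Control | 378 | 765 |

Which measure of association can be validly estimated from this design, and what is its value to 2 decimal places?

Cells: a = 326, b = 524, c = 378, d = 765.
This is a case-control study: participants were sampled on outcome status, so risks in the source population cannot be estimated directly — relative risk is not valid here. The odds ratio is the appropriate measure.
OR = (a·d)/(b·c) = (326 × 765) / (524 × 378) = 249390 / 198072 = 1.25909

1.26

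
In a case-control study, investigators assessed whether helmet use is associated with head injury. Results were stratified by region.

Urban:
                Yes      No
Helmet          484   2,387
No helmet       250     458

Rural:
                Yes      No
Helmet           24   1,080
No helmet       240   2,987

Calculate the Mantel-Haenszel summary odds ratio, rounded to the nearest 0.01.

OR_MH = Σ(aᵢdᵢ/nᵢ) / Σ(bᵢcᵢ/nᵢ), where nᵢ is the stratum total.
Stratum 1 (Urban): n = 3579; a·d/n = 484·458/3579 = 61.9369; b·c/n = 2387·250/3579 = 166.7365
Stratum 2 (Rural): n = 4331; a·d/n = 24·2987/4331 = 16.5523; b·c/n = 1080·240/4331 = 59.8476
OR_MH = (61.9369 + 16.5523) / (166.7365 + 59.8476) = 78.4892 / 226.5841 = 0.34640

0.35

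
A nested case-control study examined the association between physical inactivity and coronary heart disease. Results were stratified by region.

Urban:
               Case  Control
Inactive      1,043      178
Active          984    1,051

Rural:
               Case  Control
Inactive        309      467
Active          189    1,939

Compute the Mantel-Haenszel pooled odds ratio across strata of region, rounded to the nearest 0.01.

OR_MH = Σ(aᵢdᵢ/nᵢ) / Σ(bᵢcᵢ/nᵢ), where nᵢ is the stratum total.
Stratum 1 (Urban): n = 3256; a·d/n = 1043·1051/3256 = 336.6686; b·c/n = 178·984/3256 = 53.7936
Stratum 2 (Rural): n = 2904; a·d/n = 309·1939/2904 = 206.3192; b·c/n = 467·189/2904 = 30.3936
OR_MH = (336.6686 + 206.3192) / (53.7936 + 30.3936) = 542.9878 / 84.1872 = 6.44977

6.45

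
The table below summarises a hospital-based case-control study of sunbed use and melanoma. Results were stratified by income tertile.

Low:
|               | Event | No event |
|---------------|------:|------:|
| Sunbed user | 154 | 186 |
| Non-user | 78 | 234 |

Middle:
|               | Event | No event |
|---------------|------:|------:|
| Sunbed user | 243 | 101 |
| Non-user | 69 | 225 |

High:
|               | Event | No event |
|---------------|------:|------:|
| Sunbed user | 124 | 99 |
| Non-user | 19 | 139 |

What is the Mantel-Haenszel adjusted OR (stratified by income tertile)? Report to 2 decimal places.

OR_MH = Σ(aᵢdᵢ/nᵢ) / Σ(bᵢcᵢ/nᵢ), where nᵢ is the stratum total.
Stratum 1 (Low): n = 652; a·d/n = 154·234/652 = 55.2699; b·c/n = 186·78/652 = 22.2515
Stratum 2 (Middle): n = 638; a·d/n = 243·225/638 = 85.6975; b·c/n = 101·69/638 = 10.9232
Stratum 3 (High): n = 381; a·d/n = 124·139/381 = 45.2388; b·c/n = 99·19/381 = 4.9370
OR_MH = (55.2699 + 85.6975 + 45.2388) / (22.2515 + 10.9232 + 4.9370) = 186.2063 / 38.1117 = 4.88580

4.89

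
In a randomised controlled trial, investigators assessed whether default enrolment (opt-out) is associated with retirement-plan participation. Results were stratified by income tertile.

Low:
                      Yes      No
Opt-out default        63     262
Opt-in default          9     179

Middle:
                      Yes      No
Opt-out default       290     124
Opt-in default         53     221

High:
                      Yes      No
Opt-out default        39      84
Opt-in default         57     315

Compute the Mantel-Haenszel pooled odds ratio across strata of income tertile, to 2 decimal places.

5.88

OR_MH = Σ(aᵢdᵢ/nᵢ) / Σ(bᵢcᵢ/nᵢ), where nᵢ is the stratum total.
Stratum 1 (Low): n = 513; a·d/n = 63·179/513 = 21.9825; b·c/n = 262·9/513 = 4.5965
Stratum 2 (Middle): n = 688; a·d/n = 290·221/688 = 93.1541; b·c/n = 124·53/688 = 9.5523
Stratum 3 (High): n = 495; a·d/n = 39·315/495 = 24.8182; b·c/n = 84·57/495 = 9.6727
OR_MH = (21.9825 + 93.1541 + 24.8182) / (4.5965 + 9.5523 + 9.6727) = 139.9547 / 23.8215 = 5.87513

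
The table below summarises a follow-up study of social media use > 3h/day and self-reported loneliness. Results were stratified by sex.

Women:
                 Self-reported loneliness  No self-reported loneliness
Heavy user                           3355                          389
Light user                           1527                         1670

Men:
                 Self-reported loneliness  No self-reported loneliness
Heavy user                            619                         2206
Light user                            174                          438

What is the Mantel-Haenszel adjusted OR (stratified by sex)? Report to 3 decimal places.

4.492

OR_MH = Σ(aᵢdᵢ/nᵢ) / Σ(bᵢcᵢ/nᵢ), where nᵢ is the stratum total.
Stratum 1 (Women): n = 6941; a·d/n = 3355·1670/6941 = 807.2108; b·c/n = 389·1527/6941 = 85.5789
Stratum 2 (Men): n = 3437; a·d/n = 619·438/3437 = 78.8833; b·c/n = 2206·174/3437 = 111.6800
OR_MH = (807.2108 + 78.8833) / (85.5789 + 111.6800) = 886.0941 / 197.2588 = 4.49204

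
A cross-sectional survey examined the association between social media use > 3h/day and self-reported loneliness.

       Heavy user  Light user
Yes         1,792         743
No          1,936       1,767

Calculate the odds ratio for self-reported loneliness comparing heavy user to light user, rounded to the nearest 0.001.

Reading the table with exposure as columns: a = 1792 (Heavy user, case), b = 1936 (Heavy user, non-case), c = 743 (Light user, case), d = 1767.
OR = (a·d)/(b·c) = (1792 × 1767) / (1936 × 743) = 3166464 / 1438448 = 2.20131
The odds of self-reported loneliness are about 2.20 times as high in the heavy user group.

2.201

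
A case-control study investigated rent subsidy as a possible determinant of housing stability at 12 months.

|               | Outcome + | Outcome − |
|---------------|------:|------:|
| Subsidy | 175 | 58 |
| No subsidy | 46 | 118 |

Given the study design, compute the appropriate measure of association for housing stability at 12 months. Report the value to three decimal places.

7.740

Cells: a = 175, b = 58, c = 46, d = 118.
This is a case-control study: participants were sampled on outcome status, so risks in the source population cannot be estimated directly — relative risk is not valid here. The odds ratio is the appropriate measure.
OR = (a·d)/(b·c) = (175 × 118) / (58 × 46) = 20650 / 2668 = 7.73988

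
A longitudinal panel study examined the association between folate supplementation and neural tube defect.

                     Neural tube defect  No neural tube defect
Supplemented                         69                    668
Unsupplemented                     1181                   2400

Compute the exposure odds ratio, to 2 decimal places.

Cells: a = 69, b = 668, c = 1181, d = 2400.
OR = (a·d)/(b·c) = (69 × 2400) / (668 × 1181) = 165600 / 788908 = 0.20991
Exposure is associated with lower odds of neural tube defect (OR = 0.21 < 1).

0.21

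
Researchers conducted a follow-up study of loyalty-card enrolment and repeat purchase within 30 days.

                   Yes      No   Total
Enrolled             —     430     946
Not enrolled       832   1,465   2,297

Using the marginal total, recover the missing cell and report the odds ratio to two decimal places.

The missing cell is in the exposed row: 946 − 430 = 516.
So a = 516, b = 430, c = 832, d = 1465.
OR = (a·d)/(b·c) = (516 × 1465) / (430 × 832) = 755940 / 357760 = 2.11298

2.11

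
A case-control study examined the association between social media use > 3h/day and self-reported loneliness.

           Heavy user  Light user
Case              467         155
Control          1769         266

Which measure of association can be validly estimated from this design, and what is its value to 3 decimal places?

0.453

Reading the table with exposure as columns: a = 467 (Heavy user, case), b = 1769 (Heavy user, non-case), c = 155 (Light user, case), d = 266.
This is a case-control study: participants were sampled on outcome status, so risks in the source population cannot be estimated directly — relative risk is not valid here. The odds ratio is the appropriate measure.
OR = (a·d)/(b·c) = (467 × 266) / (1769 × 155) = 124222 / 274195 = 0.45304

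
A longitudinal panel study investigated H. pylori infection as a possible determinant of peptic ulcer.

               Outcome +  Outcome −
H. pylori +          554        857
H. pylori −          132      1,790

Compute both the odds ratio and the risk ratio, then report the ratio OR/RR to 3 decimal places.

1.533

Cells: a = 554, b = 857, c = 132, d = 1790.
OR = (554·1790)/(857·132) = 991660/113124 = 8.76613
Risk in exposed = 554/1411 = 0.39263; risk in unexposed = 132/1922 = 0.06868; RR = 5.71692
OR/RR = 8.76613 / 5.71692 = 1.53337
The outcome is not rare, so the OR lies further from 1 than the RR.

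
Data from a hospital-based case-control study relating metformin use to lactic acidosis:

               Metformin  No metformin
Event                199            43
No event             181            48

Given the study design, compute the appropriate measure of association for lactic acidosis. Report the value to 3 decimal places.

Reading the table with exposure as columns: a = 199 (Metformin, case), b = 181 (Metformin, non-case), c = 43 (No metformin, case), d = 48.
This is a hospital-based case-control study: participants were sampled on outcome status, so risks in the source population cannot be estimated directly — relative risk is not valid here. The odds ratio is the appropriate measure.
OR = (a·d)/(b·c) = (199 × 48) / (181 × 43) = 9552 / 7783 = 1.22729

1.227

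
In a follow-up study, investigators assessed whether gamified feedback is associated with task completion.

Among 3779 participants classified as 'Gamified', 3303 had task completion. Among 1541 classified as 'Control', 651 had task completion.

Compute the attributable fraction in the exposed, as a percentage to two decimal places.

51.67

From the description: a = 3303, b = 476, c = 651, d = 890.
Risk in exposed = 3303/3779 = 0.87404; risk in unexposed = 651/1541 = 0.42245.
RR = 0.87404/0.42245 = 2.06897
AR% = (RR − 1)/RR × 100 = (2.06897 − 1)/2.06897 × 100 = 51.6667%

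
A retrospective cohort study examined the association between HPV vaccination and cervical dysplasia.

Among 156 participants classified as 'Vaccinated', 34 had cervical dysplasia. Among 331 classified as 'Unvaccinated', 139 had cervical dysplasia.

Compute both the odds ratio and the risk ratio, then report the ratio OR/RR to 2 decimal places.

0.74

From the description: a = 34, b = 122, c = 139, d = 192.
OR = (34·192)/(122·139) = 6528/16958 = 0.38495
Risk in exposed = 34/156 = 0.21795; risk in unexposed = 139/331 = 0.41994; RR = 0.51900
OR/RR = 0.38495 / 0.51900 = 0.74172
The outcome is not rare, so the OR lies further from 1 than the RR.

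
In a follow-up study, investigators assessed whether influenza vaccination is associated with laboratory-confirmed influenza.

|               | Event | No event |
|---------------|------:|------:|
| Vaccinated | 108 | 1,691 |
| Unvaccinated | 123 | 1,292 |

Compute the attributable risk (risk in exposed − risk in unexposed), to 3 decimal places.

-0.027

Cells: a = 108, b = 1691, c = 123, d = 1292.
Risk in exposed = 108/1799 = 0.060033; risk in unexposed = 123/1415 = 0.086926.
Risk difference = 0.060033 − 0.086926 = -0.026892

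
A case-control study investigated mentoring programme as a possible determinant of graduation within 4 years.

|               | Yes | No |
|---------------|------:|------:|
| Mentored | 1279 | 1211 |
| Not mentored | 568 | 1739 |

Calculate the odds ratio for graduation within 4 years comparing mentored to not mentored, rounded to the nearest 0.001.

3.234

Cells: a = 1279, b = 1211, c = 568, d = 1739.
OR = (a·d)/(b·c) = (1279 × 1739) / (1211 × 568) = 2224181 / 687848 = 3.23354
The odds of graduation within 4 years are about 3.23 times as high in the mentored group.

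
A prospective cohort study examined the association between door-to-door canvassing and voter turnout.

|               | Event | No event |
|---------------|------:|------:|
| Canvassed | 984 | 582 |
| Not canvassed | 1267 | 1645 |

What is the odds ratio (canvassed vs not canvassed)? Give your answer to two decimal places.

Cells: a = 984, b = 582, c = 1267, d = 1645.
OR = (a·d)/(b·c) = (984 × 1645) / (582 × 1267) = 1618680 / 737394 = 2.19514
The odds of voter turnout are about 2.20 times as high in the canvassed group.

2.20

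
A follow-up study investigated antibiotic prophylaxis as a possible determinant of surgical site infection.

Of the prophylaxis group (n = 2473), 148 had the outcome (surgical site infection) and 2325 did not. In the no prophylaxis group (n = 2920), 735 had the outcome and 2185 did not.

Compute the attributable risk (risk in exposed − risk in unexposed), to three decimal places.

From the description: a = 148, b = 2325, c = 735, d = 2185.
Risk in exposed = 148/2473 = 0.059846; risk in unexposed = 735/2920 = 0.251712.
Risk difference = 0.059846 − 0.251712 = -0.191866

-0.192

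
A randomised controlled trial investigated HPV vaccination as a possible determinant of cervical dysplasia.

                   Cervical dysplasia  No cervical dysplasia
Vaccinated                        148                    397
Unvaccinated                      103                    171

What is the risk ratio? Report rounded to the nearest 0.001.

Cells: a = 148, b = 397, c = 103, d = 171.
Risk in exposed = 148/545 = 0.27156; risk in unexposed = 103/274 = 0.37591.
RR = 0.27156 / 0.37591 = 0.72240
The risk is 28% lower among the exposed than among the unexposed.

0.722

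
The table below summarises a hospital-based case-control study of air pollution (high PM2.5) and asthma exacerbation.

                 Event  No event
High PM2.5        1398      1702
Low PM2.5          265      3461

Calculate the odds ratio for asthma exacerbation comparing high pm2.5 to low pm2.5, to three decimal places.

10.728

Cells: a = 1398, b = 1702, c = 265, d = 3461.
OR = (a·d)/(b·c) = (1398 × 3461) / (1702 × 265) = 4838478 / 451030 = 10.72762
The odds of asthma exacerbation are about 10.73 times as high in the high pm2.5 group.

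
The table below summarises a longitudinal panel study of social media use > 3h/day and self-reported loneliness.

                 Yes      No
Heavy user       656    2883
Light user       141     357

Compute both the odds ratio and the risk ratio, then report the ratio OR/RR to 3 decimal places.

0.880

Cells: a = 656, b = 2883, c = 141, d = 357.
OR = (656·357)/(2883·141) = 234192/406503 = 0.57611
Risk in exposed = 656/3539 = 0.18536; risk in unexposed = 141/498 = 0.28313; RR = 0.65469
OR/RR = 0.57611 / 0.65469 = 0.87998
The outcome is not rare, so the OR lies further from 1 than the RR.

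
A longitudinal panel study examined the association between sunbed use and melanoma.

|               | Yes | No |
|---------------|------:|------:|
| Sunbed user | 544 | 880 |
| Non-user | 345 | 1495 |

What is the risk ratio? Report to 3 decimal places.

Cells: a = 544, b = 880, c = 345, d = 1495.
Risk in exposed = 544/1424 = 0.38202; risk in unexposed = 345/1840 = 0.18750.
RR = 0.38202 / 0.18750 = 2.03745
The risk among the exposed is 2.04 times that among the unexposed.

2.037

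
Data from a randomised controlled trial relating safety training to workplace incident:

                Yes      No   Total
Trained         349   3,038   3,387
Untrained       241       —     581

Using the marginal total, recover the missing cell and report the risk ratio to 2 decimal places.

The missing cell is in the unexposed row: 581 − 241 = 340.
So a = 349, b = 3038, c = 241, d = 340.
RR = [a/(a+b)] / [c/(c+d)] = (349/3387) / (241/581) = 0.10304/0.41480 = 0.24841

0.25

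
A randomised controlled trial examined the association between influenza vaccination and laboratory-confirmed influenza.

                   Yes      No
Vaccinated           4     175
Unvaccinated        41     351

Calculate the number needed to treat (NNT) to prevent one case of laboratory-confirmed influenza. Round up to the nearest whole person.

Risk in treated group = 4/179 = 0.02235; risk in control = 41/392 = 0.10459.
Absolute risk reduction = 0.10459 − 0.02235 = 0.08225
NNT = 1 / ARR = 1 / 0.08225 = 12.159 → round up → 13

13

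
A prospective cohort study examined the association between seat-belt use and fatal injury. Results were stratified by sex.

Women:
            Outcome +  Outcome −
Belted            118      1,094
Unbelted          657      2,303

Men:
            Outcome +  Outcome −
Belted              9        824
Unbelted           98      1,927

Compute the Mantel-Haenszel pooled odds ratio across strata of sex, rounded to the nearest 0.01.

0.36

OR_MH = Σ(aᵢdᵢ/nᵢ) / Σ(bᵢcᵢ/nᵢ), where nᵢ is the stratum total.
Stratum 1 (Women): n = 4172; a·d/n = 118·2303/4172 = 65.1376; b·c/n = 1094·657/4172 = 172.2814
Stratum 2 (Men): n = 2858; a·d/n = 9·1927/2858 = 6.0682; b·c/n = 824·98/2858 = 28.2547
OR_MH = (65.1376 + 6.0682) / (172.2814 + 28.2547) = 71.2058 / 200.5361 = 0.35508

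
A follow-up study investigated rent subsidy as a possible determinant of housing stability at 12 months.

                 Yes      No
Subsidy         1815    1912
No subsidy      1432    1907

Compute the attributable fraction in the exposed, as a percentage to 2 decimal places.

Cells: a = 1815, b = 1912, c = 1432, d = 1907.
Risk in exposed = 1815/3727 = 0.48699; risk in unexposed = 1432/3339 = 0.42887.
RR = 0.48699/0.42887 = 1.13551
AR% = (RR − 1)/RR × 100 = (1.13551 − 1)/1.13551 × 100 = 11.9338%

11.93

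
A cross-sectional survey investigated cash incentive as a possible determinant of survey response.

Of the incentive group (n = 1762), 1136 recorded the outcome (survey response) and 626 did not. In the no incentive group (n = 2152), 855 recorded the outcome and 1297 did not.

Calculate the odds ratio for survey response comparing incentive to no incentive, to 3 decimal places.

2.753

From the description: a = 1136, b = 626, c = 855, d = 1297.
OR = (a·d)/(b·c) = (1136 × 1297) / (626 × 855) = 1473392 / 535230 = 2.75282
The odds of survey response are about 2.75 times as high in the incentive group.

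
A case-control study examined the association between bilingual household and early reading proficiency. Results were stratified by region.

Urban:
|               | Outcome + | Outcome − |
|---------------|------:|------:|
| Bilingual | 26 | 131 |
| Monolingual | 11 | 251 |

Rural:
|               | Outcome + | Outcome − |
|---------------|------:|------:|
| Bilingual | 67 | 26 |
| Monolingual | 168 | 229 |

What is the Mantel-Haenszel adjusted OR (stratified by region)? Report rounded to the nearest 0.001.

3.795

OR_MH = Σ(aᵢdᵢ/nᵢ) / Σ(bᵢcᵢ/nᵢ), where nᵢ is the stratum total.
Stratum 1 (Urban): n = 419; a·d/n = 26·251/419 = 15.5752; b·c/n = 131·11/419 = 3.4391
Stratum 2 (Rural): n = 490; a·d/n = 67·229/490 = 31.3122; b·c/n = 26·168/490 = 8.9143
OR_MH = (15.5752 + 31.3122) / (3.4391 + 8.9143) = 46.8874 / 12.3534 = 3.79550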